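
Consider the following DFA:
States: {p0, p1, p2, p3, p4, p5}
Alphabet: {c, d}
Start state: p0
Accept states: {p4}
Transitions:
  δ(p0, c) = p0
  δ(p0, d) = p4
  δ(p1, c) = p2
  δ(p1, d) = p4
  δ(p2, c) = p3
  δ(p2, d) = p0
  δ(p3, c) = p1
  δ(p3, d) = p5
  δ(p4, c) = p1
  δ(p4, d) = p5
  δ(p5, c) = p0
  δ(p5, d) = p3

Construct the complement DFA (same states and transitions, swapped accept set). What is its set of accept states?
Complement accept states = All states \ Original accept states
= {p0, p1, p2, p3, p4, p5} \ {p4}
{p0, p1, p2, p3, p5}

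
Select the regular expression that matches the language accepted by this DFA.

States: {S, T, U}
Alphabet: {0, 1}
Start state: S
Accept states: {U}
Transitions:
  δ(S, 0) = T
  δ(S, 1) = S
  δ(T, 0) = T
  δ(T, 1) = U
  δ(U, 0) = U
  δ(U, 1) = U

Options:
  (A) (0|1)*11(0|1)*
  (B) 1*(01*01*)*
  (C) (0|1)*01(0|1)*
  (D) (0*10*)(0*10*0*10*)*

Check each option against the DFA on short strings; one disagreement eliminates an option:
  (A) (0|1)*11(0|1)*: on '01' the DFA goes S → T → U and accepts (U ∈ Accept), but the regex does not match it → eliminate
  (B) 1*(01*01*)*: on ε the DFA stays in S and rejects (S ∉ Accept), but the regex matches it → eliminate
  (C) (0|1)*01(0|1)*: agrees with the DFA on every string of length ≤ 6
  (D) (0*10*)(0*10*0*10*)*: on '1' the DFA goes S → S and rejects (S ∉ Accept), but the regex matches it → eliminate
Only (C) is consistent with the DFA.
(C) (0|1)*01(0|1)*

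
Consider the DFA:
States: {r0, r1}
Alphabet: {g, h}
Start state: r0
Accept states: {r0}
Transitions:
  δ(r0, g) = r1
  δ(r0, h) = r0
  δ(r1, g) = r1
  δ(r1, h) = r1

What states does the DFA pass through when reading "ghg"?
read 'g': r0 → r1
  read 'h': r1 → r1
  read 'g': r1 → r1
r0 -> r1 -> r1 -> r1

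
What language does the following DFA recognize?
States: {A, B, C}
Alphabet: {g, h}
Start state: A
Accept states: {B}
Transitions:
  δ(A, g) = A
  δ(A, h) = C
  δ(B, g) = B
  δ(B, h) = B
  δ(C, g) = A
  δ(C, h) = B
Testing a few strings:
  'hhgh' → accept
  'hhhg' → accept
  'ghgh' → reject
  'h' → reject
State roles: A=no progress toward hh; B=substring hh seen; C=one trailing h
All strings over {g,h} containing the substring hh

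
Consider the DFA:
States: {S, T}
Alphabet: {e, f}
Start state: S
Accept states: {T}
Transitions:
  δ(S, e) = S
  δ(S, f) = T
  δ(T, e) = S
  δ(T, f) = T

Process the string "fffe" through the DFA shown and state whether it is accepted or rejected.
Processing string "fffe":
  S --f--> T
  T --f--> T
  T --f--> T
  T --e--> S
Final state: S
Accept states: {T}
No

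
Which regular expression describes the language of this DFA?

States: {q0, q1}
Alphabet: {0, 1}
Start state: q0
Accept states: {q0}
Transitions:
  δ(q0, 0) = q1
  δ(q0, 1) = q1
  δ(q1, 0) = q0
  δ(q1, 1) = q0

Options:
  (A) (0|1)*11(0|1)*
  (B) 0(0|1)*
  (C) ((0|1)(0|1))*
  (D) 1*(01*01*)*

Check each option against the DFA on short strings; one disagreement eliminates an option:
  (A) (0|1)*11(0|1)*: on ε the DFA stays in q0 and accepts (q0 ∈ Accept), but the regex does not match it → eliminate
  (B) 0(0|1)*: on ε the DFA stays in q0 and accepts (q0 ∈ Accept), but the regex does not match it → eliminate
  (C) ((0|1)(0|1))*: agrees with the DFA on every string of length ≤ 6
  (D) 1*(01*01*)*: on '1' the DFA goes q0 → q1 and rejects (q1 ∉ Accept), but the regex matches it → eliminate
Only (C) is consistent with the DFA.
(C) ((0|1)(0|1))*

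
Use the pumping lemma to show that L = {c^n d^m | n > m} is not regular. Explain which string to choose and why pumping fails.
Assume L is regular with pumping length p. Idea: pumping down the c-block drops the c-count to at most the d-count.
Choose s = c^(p+1) d^p ∈ L (|s| = 2p+1 ≥ p). By the pumping lemma, s = xyz with |xy| ≤ p, |y| > 0, so y = c^k with k ≥ 1. Take i = 0: xz = c^(p+1−k) d^p. Since k ≥ 1, p+1−k ≤ p, so the number of c's is no longer strictly greater than the number of d's, hence xz ∉ L.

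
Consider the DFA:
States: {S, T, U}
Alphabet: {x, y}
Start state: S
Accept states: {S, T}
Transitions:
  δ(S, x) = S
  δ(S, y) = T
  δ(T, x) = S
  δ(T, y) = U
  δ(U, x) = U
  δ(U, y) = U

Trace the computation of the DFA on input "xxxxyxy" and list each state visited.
read 'x': S → S
  read 'x': S → S
  read 'x': S → S
  read 'x': S → S
  read 'y': S → T
  read 'x': T → S
  read 'y': S → T
S -> S -> S -> S -> S -> T -> S -> T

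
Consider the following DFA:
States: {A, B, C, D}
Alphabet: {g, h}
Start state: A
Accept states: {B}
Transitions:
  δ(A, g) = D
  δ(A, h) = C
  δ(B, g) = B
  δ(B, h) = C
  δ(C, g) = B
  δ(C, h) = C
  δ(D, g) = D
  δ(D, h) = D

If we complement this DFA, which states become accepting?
Complement accept states = All states \ Original accept states
= {A, B, C, D} \ {B}
{A, C, D}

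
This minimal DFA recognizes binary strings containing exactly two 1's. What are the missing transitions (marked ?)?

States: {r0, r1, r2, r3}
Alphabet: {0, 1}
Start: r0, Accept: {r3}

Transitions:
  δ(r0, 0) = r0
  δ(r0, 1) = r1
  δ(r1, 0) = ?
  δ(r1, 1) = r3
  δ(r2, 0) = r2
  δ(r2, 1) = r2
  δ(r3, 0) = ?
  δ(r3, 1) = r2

From the language and accept set, identify what each state tracks — r0: zero 1's; r1: one 1; r2: ≥ three 1's (dead); r3: two 1's.
Each missing δ(q, a) is the state matching the new tracked value after reading a.
δ(r1, 0) = r1; δ(r3, 0) = r3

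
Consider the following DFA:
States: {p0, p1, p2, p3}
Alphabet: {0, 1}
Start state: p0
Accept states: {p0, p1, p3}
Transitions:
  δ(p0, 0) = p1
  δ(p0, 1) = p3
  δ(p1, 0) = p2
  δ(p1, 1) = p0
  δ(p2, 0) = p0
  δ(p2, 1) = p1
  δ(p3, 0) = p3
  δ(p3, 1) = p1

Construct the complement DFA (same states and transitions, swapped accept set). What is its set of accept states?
Complement accept states = All states \ Original accept states
= {p0, p1, p2, p3} \ {p0, p1, p3}
{p2}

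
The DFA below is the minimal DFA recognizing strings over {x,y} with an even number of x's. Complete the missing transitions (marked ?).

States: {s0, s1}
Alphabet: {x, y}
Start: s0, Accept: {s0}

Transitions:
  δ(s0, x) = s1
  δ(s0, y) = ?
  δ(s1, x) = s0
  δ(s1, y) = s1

From the language and accept set, identify what each state tracks — s0: even number of x's so far; s1: odd number of x's so far.
Each missing δ(q, a) is the state matching the new tracked value after reading a.
δ(s0, y) = s0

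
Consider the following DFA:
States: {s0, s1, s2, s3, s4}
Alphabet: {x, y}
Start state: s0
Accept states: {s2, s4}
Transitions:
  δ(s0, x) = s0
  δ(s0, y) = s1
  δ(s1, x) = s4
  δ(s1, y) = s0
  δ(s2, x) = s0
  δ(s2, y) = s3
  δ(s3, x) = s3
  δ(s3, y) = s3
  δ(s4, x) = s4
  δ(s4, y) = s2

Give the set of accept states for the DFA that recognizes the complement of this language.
Complement accept states = All states \ Original accept states
= {s0, s1, s2, s3, s4} \ {s2, s4}
{s0, s1, s3}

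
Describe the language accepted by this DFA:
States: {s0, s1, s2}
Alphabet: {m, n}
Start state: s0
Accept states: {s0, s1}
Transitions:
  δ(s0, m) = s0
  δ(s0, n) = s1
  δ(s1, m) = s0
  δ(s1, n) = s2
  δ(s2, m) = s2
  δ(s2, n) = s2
Testing a few strings:
  'n' → accept
  'nmn' → accept
  'nmnn' → reject
  'nm' → accept
State roles: s0=last symbol not n (ok); s1=last symbol n (ok); s2=saw nn (dead)
All strings over {m,n} with no two consecutive n's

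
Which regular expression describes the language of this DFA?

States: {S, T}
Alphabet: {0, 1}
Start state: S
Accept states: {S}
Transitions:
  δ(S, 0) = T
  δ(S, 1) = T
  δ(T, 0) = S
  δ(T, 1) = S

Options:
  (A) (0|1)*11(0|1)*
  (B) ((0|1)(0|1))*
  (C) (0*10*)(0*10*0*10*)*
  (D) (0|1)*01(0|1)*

Check each option against the DFA on short strings; one disagreement eliminates an option:
  (A) (0|1)*11(0|1)*: on ε the DFA stays in S and accepts (S ∈ Accept), but the regex does not match it → eliminate
  (B) ((0|1)(0|1))*: agrees with the DFA on every string of length ≤ 6
  (C) (0*10*)(0*10*0*10*)*: on ε the DFA stays in S and accepts (S ∈ Accept), but the regex does not match it → eliminate
  (D) (0|1)*01(0|1)*: on ε the DFA stays in S and accepts (S ∈ Accept), but the regex does not match it → eliminate
Only (B) is consistent with the DFA.
(B) ((0|1)(0|1))*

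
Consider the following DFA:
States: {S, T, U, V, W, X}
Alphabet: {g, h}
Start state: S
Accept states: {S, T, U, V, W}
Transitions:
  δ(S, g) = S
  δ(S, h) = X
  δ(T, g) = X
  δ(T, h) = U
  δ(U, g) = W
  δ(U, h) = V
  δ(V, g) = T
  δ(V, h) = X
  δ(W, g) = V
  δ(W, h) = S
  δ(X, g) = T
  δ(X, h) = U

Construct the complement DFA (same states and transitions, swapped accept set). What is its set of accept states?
Complement accept states = All states \ Original accept states
= {S, T, U, V, W, X} \ {S, T, U, V, W}
{X}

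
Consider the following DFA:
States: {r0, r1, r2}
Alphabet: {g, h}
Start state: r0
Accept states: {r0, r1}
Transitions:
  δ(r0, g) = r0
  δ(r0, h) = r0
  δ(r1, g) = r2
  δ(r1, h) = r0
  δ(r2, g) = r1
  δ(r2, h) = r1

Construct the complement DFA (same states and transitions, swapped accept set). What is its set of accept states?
Complement accept states = All states \ Original accept states
= {r0, r1, r2} \ {r0, r1}
{r2}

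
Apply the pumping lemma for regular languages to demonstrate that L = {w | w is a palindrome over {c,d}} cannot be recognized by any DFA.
Assume L is regular with pumping length p. Idea: pumping the leading c-block breaks the symmetry.
Choose s = c^p d c^p (a palindrome of length 2p+1 ≥ p). By the pumping lemma, s = xyz with |xy| ≤ p, |y| > 0, so y = c^k with k > 0 (xy lies entirely in the first c^p). Then xy²z = c^(p+k) d c^p, which is not a palindrome since p+k ≠ p.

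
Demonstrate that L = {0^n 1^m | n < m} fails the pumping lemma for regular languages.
Assume L is regular with pumping length p. Idea: pumping up the 0-block makes the 0-count reach the 1-count.
Choose s = 0^p 1^(p+1) ∈ L. By the pumping lemma, s = xyz with |xy| ≤ p, |y| > 0, so y = 0^k with k ≥ 1. Then xy²z = 0^(p+k) 1^(p+1). Since p+k ≥ p+1, the number of 0's is no longer strictly less than the number of 1's, so xy²z ∉ L.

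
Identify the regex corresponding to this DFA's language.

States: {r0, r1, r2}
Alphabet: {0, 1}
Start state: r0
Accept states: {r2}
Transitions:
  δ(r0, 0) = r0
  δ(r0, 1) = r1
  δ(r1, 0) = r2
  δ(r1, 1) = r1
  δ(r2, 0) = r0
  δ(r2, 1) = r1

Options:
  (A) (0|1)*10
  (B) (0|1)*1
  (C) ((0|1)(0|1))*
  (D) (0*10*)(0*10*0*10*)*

Check each option against the DFA on short strings; one disagreement eliminates an option:
  (A) (0|1)*10: agrees with the DFA on every string of length ≤ 6
  (B) (0|1)*1: on '1' the DFA goes r0 → r1 and rejects (r1 ∉ Accept), but the regex matches it → eliminate
  (C) ((0|1)(0|1))*: on ε the DFA stays in r0 and rejects (r0 ∉ Accept), but the regex matches it → eliminate
  (D) (0*10*)(0*10*0*10*)*: on '1' the DFA goes r0 → r1 and rejects (r1 ∉ Accept), but the regex matches it → eliminate
Only (A) is consistent with the DFA.
(A) (0|1)*10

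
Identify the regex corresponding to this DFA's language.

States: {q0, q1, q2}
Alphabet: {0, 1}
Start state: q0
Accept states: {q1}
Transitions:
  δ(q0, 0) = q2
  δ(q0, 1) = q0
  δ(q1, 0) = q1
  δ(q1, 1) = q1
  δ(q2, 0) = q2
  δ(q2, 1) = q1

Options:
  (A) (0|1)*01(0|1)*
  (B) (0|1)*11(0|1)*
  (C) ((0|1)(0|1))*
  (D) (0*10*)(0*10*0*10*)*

Check each option against the DFA on short strings; one disagreement eliminates an option:
  (A) (0|1)*01(0|1)*: agrees with the DFA on every string of length ≤ 6
  (B) (0|1)*11(0|1)*: on '01' the DFA goes q0 → q2 → q1 and accepts (q1 ∈ Accept), but the regex does not match it → eliminate
  (C) ((0|1)(0|1))*: on ε the DFA stays in q0 and rejects (q0 ∉ Accept), but the regex matches it → eliminate
  (D) (0*10*)(0*10*0*10*)*: on '1' the DFA goes q0 → q0 and rejects (q0 ∉ Accept), but the regex matches it → eliminate
Only (A) is consistent with the DFA.
(A) (0|1)*01(0|1)*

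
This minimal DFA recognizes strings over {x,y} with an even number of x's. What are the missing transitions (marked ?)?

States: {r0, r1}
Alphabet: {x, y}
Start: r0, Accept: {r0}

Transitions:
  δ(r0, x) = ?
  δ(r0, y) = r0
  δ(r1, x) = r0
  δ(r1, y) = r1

From the language and accept set, identify what each state tracks — r0: even number of x's so far; r1: odd number of x's so far.
Each missing δ(q, a) is the state matching the new tracked value after reading a.
δ(r0, x) = r1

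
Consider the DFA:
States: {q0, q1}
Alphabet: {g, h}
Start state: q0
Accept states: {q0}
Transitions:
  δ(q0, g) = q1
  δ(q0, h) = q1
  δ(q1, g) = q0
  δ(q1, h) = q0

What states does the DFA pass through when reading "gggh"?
read 'g': q0 → q1
  read 'g': q1 → q0
  read 'g': q0 → q1
  read 'h': q1 → q0
q0 -> q1 -> q0 -> q1 -> q0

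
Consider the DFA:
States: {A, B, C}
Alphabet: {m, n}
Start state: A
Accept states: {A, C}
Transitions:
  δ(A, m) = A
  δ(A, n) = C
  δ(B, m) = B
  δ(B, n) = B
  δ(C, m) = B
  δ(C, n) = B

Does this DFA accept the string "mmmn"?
Processing string "mmmn":
  A --m--> A
  A --m--> A
  A --m--> A
  A --n--> C
Final state: C
Accept states: {A, C}
Yes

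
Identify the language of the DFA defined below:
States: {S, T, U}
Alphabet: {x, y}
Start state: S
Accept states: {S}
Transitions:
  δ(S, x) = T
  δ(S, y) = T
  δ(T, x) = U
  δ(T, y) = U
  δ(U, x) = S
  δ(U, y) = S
Testing a few strings:
  'yyxy' → reject
  'yxxy' → reject
  'yxx' → accept
  'xx' → reject
State roles: S=length ≡ 0 (mod 3); T=length ≡ 1 (mod 3); U=length ≡ 2 (mod 3)
All strings over {x,y} whose length is a multiple of 3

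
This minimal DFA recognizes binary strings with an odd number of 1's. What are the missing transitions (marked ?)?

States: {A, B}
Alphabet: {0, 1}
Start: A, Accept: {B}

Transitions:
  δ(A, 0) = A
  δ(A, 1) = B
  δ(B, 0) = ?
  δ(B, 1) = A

From the language and accept set, identify what each state tracks — A: even number of 1's so far; B: odd number of 1's so far.
Each missing δ(q, a) is the state matching the new tracked value after reading a.
δ(B, 0) = B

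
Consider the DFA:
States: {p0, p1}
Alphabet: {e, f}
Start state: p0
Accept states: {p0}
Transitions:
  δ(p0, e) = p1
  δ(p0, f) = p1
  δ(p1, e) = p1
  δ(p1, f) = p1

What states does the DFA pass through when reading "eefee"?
read 'e': p0 → p1
  read 'e': p1 → p1
  read 'f': p1 → p1
  read 'e': p1 → p1
  read 'e': p1 → p1
p0 -> p1 -> p1 -> p1 -> p1 -> p1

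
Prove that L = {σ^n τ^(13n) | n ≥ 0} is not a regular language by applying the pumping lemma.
Assume L is regular with pumping length p. Idea: pumping the σ-block breaks the 1:13 ratio.
Choose s = σ^p τ^(13p) (length 14p ≥ p). By the pumping lemma, s = xyz with |xy| ≤ p, |y| > 0, so y = σ^k with k ≥ 1. Then xy²z = σ^(p+k) τ^(13p). For this to be in L we would need 13p = 13(p+k), i.e. 13k = 0, contradicting k ≥ 1. So xy²z ∉ L.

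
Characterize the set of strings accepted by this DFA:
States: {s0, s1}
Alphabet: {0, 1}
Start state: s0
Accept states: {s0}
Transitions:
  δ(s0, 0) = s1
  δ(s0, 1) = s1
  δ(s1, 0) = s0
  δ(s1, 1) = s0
Testing a few strings:
  '1' → reject
  '110' → reject
  '01' → accept
  '011' → reject
State roles: s0=even length so far; s1=odd length so far
All binary strings of even length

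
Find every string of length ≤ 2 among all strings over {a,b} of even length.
ε, aa, ab, ba, bb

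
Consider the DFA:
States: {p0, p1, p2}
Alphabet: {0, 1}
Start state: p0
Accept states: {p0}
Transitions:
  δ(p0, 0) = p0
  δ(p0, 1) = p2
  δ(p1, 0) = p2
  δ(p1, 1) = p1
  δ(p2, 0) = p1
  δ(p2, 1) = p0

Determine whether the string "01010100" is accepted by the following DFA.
Processing string "01010100":
  p0 --0--> p0
  p0 --1--> p2
  p2 --0--> p1
  p1 --1--> p1
  p1 --0--> p2
  p2 --1--> p0
  p0 --0--> p0
  p0 --0--> p0
Final state: p0
Accept states: {p0}
Yes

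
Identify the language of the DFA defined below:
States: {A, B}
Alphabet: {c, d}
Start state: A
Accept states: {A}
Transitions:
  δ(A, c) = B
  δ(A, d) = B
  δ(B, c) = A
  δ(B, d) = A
Testing a few strings:
  'ddc' → reject
  'c' → reject
  'd' → reject
  'cc' → accept
State roles: A=even length so far; B=odd length so far
All strings over {c,d} of even length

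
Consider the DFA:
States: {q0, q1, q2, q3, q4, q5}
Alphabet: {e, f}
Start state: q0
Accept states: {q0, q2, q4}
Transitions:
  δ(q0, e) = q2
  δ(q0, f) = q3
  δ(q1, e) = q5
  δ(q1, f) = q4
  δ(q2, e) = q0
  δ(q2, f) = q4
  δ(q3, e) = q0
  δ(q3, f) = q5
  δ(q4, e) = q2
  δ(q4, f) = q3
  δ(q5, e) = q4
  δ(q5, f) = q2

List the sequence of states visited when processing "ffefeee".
read 'f': q0 → q3
  read 'f': q3 → q5
  read 'e': q5 → q4
  read 'f': q4 → q3
  read 'e': q3 → q0
  read 'e': q0 → q2
  read 'e': q2 → q0
q0 -> q3 -> q5 -> q4 -> q3 -> q0 -> q2 -> q0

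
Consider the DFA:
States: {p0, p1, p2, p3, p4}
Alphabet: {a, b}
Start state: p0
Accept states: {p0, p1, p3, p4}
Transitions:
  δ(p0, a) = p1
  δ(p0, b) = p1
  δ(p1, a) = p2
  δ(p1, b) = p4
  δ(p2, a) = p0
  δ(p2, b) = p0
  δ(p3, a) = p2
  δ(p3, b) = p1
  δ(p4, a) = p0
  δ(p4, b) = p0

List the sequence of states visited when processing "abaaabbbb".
read 'a': p0 → p1
  read 'b': p1 → p4
  read 'a': p4 → p0
  read 'a': p0 → p1
  read 'a': p1 → p2
  read 'b': p2 → p0
  read 'b': p0 → p1
  read 'b': p1 → p4
  read 'b': p4 → p0
p0 -> p1 -> p4 -> p0 -> p1 -> p2 -> p0 -> p1 -> p4 -> p0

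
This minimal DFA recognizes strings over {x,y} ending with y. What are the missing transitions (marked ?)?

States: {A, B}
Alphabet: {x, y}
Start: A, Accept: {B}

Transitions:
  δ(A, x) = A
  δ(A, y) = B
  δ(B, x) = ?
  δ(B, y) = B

From the language and accept set, identify what each state tracks — A: last symbol not y; B: last symbol is y.
Each missing δ(q, a) is the state matching the new tracked value after reading a.
δ(B, x) = A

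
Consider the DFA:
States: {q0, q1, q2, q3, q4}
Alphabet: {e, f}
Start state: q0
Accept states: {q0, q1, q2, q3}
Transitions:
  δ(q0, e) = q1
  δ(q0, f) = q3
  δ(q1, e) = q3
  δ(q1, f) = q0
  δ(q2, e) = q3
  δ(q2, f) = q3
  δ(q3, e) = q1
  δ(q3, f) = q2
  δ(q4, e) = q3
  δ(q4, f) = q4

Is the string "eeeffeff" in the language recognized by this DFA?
Processing string "eeeffeff":
  q0 --e--> q1
  q1 --e--> q3
  q3 --e--> q1
  q1 --f--> q0
  q0 --f--> q3
  q3 --e--> q1
  q1 --f--> q0
  q0 --f--> q3
Final state: q3
Accept states: {q0, q1, q2, q3}
Yes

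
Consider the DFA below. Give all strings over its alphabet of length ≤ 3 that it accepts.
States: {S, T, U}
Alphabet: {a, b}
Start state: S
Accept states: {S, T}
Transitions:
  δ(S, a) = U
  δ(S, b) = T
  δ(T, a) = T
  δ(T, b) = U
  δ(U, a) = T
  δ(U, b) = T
ε, b, aa, ab, ba, aaa, aba, baa, bba, bbb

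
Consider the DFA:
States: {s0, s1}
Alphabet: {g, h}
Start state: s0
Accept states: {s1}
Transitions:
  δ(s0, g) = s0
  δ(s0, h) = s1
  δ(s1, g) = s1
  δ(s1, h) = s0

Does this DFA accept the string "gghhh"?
Processing string "gghhh":
  s0 --g--> s0
  s0 --g--> s0
  s0 --h--> s1
  s1 --h--> s0
  s0 --h--> s1
Final state: s1
Accept states: {s1}
Yes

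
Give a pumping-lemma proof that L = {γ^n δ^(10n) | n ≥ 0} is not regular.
Assume L is regular with pumping length p. Idea: pumping the γ-block breaks the 1:10 ratio.
Choose s = γ^p δ^(10p) (length 11p ≥ p). By the pumping lemma, s = xyz with |xy| ≤ p, |y| > 0, so y = γ^k with k ≥ 1. Then xy²z = γ^(p+k) δ^(10p). For this to be in L we would need 10p = 10(p+k), i.e. 10k = 0, contradicting k ≥ 1. So xy²z ∉ L.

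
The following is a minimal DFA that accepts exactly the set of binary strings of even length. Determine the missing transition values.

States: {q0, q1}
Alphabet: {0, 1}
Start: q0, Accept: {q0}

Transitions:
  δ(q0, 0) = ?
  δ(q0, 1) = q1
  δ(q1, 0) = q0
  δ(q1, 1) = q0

From the language and accept set, identify what each state tracks — q0: even length so far; q1: odd length so far.
Each missing δ(q, a) is the state matching the new tracked value after reading a.
δ(q0, 0) = q1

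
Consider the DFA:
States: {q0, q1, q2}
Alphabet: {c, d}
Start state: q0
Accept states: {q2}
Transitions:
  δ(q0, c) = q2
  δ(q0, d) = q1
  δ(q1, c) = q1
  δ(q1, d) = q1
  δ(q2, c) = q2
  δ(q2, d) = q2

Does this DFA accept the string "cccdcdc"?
Processing string "cccdcdc":
  q0 --c--> q2
  q2 --c--> q2
  q2 --c--> q2
  q2 --d--> q2
  q2 --c--> q2
  q2 --d--> q2
  q2 --c--> q2
Final state: q2
Accept states: {q2}
Yes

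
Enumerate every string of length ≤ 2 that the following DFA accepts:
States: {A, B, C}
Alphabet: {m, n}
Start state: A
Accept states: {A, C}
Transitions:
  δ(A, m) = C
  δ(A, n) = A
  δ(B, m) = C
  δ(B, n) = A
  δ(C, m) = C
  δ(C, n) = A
ε, m, n, mm, mn, nm, nn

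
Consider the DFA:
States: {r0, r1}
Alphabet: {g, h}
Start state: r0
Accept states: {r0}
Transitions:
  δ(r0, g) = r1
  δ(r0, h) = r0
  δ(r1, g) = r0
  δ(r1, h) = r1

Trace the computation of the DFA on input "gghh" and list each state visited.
read 'g': r0 → r1
  read 'g': r1 → r0
  read 'h': r0 → r0
  read 'h': r0 → r0
r0 -> r1 -> r0 -> r0 -> r0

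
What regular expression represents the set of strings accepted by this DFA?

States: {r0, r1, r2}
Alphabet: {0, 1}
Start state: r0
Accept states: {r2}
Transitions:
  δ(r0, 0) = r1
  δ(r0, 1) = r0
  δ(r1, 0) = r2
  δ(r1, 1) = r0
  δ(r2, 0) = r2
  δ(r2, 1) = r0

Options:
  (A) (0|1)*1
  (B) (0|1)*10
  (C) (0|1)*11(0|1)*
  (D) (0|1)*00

Check each option against the DFA on short strings; one disagreement eliminates an option:
  (A) (0|1)*1: on '1' the DFA goes r0 → r0 and rejects (r0 ∉ Accept), but the regex matches it → eliminate
  (B) (0|1)*10: on '00' the DFA goes r0 → r1 → r2 and accepts (r2 ∈ Accept), but the regex does not match it → eliminate
  (C) (0|1)*11(0|1)*: on '00' the DFA goes r0 → r1 → r2 and accepts (r2 ∈ Accept), but the regex does not match it → eliminate
  (D) (0|1)*00: agrees with the DFA on every string of length ≤ 6
Only (D) is consistent with the DFA.
(D) (0|1)*00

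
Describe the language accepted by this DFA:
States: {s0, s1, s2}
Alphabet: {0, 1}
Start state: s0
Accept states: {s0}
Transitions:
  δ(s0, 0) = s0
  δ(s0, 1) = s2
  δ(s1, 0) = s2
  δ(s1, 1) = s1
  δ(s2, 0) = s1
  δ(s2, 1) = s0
Testing a few strings:
  '1' → reject
  '01' → reject
  '00' → accept
  '11' → accept
State roles: s0=value ≡ 0 (mod 3); s1=value ≡ 2 (mod 3); s2=value ≡ 1 (mod 3)
All binary strings representing a multiple of 3 (read in base 2; leading zeros allowed and ε counts as 0)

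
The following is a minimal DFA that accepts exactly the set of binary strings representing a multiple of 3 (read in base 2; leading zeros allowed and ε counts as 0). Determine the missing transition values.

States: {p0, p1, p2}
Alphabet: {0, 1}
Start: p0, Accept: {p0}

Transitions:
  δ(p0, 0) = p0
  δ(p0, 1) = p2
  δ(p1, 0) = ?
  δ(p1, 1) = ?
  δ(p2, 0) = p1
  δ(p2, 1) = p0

From the language and accept set, identify what each state tracks — p0: value ≡ 0 (mod 3); p1: value ≡ 2 (mod 3); p2: value ≡ 1 (mod 3).
Each missing δ(q, a) is the state matching the new tracked value after reading a.
δ(p1, 0) = p2; δ(p1, 1) = p1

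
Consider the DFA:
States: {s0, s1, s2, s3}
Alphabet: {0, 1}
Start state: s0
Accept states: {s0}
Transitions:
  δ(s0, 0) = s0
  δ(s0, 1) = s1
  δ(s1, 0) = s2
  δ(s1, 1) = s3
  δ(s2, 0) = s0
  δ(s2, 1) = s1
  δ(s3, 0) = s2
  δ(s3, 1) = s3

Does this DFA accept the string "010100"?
Processing string "010100":
  s0 --0--> s0
  s0 --1--> s1
  s1 --0--> s2
  s2 --1--> s1
  s1 --0--> s2
  s2 --0--> s0
Final state: s0
Accept states: {s0}
Yes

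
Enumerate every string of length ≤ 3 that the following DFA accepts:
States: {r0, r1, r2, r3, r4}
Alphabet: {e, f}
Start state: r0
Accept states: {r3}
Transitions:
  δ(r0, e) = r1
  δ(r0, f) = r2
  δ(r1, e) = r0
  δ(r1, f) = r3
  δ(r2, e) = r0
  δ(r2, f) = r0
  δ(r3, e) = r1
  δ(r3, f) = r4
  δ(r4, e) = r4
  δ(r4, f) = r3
ef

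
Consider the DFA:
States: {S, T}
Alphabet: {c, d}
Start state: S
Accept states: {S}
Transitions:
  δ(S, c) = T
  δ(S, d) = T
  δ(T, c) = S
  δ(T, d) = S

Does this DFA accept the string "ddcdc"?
Processing string "ddcdc":
  S --d--> T
  T --d--> S
  S --c--> T
  T --d--> S
  S --c--> T
Final state: T
Accept states: {S}
No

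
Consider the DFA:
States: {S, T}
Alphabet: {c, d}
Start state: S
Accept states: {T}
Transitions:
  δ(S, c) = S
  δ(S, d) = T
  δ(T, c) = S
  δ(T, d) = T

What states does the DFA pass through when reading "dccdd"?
read 'd': S → T
  read 'c': T → S
  read 'c': S → S
  read 'd': S → T
  read 'd': T → T
S -> T -> S -> S -> T -> T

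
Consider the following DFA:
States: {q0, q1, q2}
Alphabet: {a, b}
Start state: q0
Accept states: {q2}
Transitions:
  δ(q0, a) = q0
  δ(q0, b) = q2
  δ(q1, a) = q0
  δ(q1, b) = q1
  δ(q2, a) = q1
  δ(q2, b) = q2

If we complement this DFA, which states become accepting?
Complement accept states = All states \ Original accept states
= {q0, q1, q2} \ {q2}
{q0, q1}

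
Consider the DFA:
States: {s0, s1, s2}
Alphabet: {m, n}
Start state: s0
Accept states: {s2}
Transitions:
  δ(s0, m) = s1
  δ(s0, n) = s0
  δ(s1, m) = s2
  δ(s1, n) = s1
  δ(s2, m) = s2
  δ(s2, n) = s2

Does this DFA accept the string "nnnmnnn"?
Processing string "nnnmnnn":
  s0 --n--> s0
  s0 --n--> s0
  s0 --n--> s0
  s0 --m--> s1
  s1 --n--> s1
  s1 --n--> s1
  s1 --n--> s1
Final state: s1
Accept states: {s2}
No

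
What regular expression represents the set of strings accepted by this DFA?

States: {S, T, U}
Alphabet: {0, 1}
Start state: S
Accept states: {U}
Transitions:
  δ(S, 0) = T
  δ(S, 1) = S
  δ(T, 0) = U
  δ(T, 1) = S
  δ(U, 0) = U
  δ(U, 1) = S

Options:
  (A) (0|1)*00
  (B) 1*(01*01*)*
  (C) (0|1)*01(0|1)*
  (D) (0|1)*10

Check each option against the DFA on short strings; one disagreement eliminates an option:
  (A) (0|1)*00: agrees with the DFA on every string of length ≤ 6
  (B) 1*(01*01*)*: on ε the DFA stays in S and rejects (S ∉ Accept), but the regex matches it → eliminate
  (C) (0|1)*01(0|1)*: on '00' the DFA goes S → T → U and accepts (U ∈ Accept), but the regex does not match it → eliminate
  (D) (0|1)*10: on '00' the DFA goes S → T → U and accepts (U ∈ Accept), but the regex does not match it → eliminate
Only (A) is consistent with the DFA.
(A) (0|1)*00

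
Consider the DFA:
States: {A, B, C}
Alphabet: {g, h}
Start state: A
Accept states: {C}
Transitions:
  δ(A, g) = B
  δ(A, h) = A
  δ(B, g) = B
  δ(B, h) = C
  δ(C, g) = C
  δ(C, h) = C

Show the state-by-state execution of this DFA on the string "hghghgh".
read 'h': A → A
  read 'g': A → B
  read 'h': B → C
  read 'g': C → C
  read 'h': C → C
  read 'g': C → C
  read 'h': C → C
A -> A -> B -> C -> C -> C -> C -> C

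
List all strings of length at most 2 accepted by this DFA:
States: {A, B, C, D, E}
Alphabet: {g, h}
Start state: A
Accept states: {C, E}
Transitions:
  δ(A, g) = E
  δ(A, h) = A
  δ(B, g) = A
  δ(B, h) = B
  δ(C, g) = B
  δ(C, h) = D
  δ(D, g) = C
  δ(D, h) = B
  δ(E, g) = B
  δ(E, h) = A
g, hg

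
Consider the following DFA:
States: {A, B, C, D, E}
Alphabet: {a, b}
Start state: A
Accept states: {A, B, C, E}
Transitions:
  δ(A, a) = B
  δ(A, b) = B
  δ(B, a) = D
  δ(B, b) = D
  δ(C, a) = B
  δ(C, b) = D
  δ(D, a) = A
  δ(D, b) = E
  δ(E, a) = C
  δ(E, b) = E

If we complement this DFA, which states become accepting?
Complement accept states = All states \ Original accept states
= {A, B, C, D, E} \ {A, B, C, E}
{D}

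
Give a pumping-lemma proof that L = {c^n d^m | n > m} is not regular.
Assume L is regular with pumping length p. Idea: pumping down the c-block drops the c-count to at most the d-count.
Choose s = c^(p+1) d^p ∈ L (|s| = 2p+1 ≥ p). By the pumping lemma, s = xyz with |xy| ≤ p, |y| > 0, so y = c^k with k ≥ 1. Take i = 0: xz = c^(p+1−k) d^p. Since k ≥ 1, p+1−k ≤ p, so the number of c's is no longer strictly greater than the number of d's, hence xz ∉ L.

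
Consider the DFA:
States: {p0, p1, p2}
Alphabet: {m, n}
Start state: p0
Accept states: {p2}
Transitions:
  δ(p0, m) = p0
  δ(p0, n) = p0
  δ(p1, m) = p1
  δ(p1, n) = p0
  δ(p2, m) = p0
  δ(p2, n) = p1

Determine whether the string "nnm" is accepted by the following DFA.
Processing string "nnm":
  p0 --n--> p0
  p0 --n--> p0
  p0 --m--> p0
Final state: p0
Accept states: {p2}
No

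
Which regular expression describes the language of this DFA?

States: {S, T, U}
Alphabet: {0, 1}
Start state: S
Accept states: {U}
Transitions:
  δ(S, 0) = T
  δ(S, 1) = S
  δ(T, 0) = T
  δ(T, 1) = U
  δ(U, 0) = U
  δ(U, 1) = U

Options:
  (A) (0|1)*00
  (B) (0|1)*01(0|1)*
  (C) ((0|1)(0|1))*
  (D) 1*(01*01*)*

Check each option against the DFA on short strings; one disagreement eliminates an option:
  (A) (0|1)*00: on '00' the DFA goes S → T → T and rejects (T ∉ Accept), but the regex matches it → eliminate
  (B) (0|1)*01(0|1)*: agrees with the DFA on every string of length ≤ 6
  (C) ((0|1)(0|1))*: on ε the DFA stays in S and rejects (S ∉ Accept), but the regex matches it → eliminate
  (D) 1*(01*01*)*: on ε the DFA stays in S and rejects (S ∉ Accept), but the regex matches it → eliminate
Only (B) is consistent with the DFA.
(B) (0|1)*01(0|1)*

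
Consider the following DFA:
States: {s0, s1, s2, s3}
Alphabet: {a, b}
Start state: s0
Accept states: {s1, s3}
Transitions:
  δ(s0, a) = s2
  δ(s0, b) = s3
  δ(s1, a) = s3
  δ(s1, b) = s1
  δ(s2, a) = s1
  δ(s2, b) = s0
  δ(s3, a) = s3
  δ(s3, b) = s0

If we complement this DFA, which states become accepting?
Complement accept states = All states \ Original accept states
= {s0, s1, s2, s3} \ {s1, s3}
{s0, s2}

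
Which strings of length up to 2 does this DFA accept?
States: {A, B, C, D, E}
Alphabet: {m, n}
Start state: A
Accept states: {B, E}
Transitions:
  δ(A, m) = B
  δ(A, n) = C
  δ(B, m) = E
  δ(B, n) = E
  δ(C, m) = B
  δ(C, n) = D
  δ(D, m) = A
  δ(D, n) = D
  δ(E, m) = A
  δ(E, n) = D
m, mm, mn, nm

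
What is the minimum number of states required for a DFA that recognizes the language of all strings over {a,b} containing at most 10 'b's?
By Myhill–Nerode, count the distinguishable equivalence classes: 12 classes — having seen 0, 1, …, 10, or >10 copies of 'b'; counts 0 through 10 are accepting and >10 is dead.
12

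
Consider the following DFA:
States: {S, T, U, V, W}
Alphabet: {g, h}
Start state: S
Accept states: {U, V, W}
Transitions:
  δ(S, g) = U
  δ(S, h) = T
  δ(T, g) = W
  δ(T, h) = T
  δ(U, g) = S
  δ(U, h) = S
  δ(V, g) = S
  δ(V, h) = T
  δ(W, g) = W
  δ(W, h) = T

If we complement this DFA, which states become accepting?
Complement accept states = All states \ Original accept states
= {S, T, U, V, W} \ {U, V, W}
{S, T}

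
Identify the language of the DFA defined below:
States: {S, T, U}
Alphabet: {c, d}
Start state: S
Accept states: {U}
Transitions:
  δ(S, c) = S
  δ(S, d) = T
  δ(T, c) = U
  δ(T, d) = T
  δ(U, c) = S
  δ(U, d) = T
Testing a few strings:
  'ccd' → reject
  'dddd' → reject
  'c' → reject
  'ddc' → accept
State roles: S=no suffix match; T=one trailing d; U=suffix is dc
All strings over {c,d} ending with dc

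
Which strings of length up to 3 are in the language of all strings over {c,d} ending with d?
d, cd, dd, ccd, cdd, dcd, ddd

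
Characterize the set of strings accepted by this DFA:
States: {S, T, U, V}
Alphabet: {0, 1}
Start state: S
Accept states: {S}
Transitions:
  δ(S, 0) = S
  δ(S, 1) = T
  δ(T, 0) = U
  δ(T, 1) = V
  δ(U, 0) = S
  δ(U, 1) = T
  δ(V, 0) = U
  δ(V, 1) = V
Testing a few strings:
  '0' → accept
  '110' → reject
  '01' → reject
  '00' → accept
State roles: S=value ≡ 0 (mod 4); T=value ≡ 1 (mod 4); U=value ≡ 2 (mod 4); V=value ≡ 3 (mod 4)
All binary strings representing a multiple of 4 (read in base 2; leading zeros allowed and ε counts as 0)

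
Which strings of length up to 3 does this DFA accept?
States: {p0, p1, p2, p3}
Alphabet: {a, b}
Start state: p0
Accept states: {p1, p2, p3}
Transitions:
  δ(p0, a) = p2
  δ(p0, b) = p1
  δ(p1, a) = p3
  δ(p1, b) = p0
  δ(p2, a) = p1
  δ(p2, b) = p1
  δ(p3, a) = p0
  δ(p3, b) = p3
a, b, aa, ab, ba, aaa, aba, bab, bba, bbb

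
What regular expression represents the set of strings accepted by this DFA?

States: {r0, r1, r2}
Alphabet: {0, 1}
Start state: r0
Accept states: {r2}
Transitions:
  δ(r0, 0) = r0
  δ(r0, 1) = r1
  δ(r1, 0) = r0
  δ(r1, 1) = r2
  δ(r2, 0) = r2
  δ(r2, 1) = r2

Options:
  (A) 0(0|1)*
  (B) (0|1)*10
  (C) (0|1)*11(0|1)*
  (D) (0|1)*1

Check each option against the DFA on short strings; one disagreement eliminates an option:
  (A) 0(0|1)*: on '0' the DFA goes r0 → r0 and rejects (r0 ∉ Accept), but the regex matches it → eliminate
  (B) (0|1)*10: on '10' the DFA goes r0 → r1 → r0 and rejects (r0 ∉ Accept), but the regex matches it → eliminate
  (C) (0|1)*11(0|1)*: agrees with the DFA on every string of length ≤ 6
  (D) (0|1)*1: on '1' the DFA goes r0 → r1 and rejects (r1 ∉ Accept), but the regex matches it → eliminate
Only (C) is consistent with the DFA.
(C) (0|1)*11(0|1)*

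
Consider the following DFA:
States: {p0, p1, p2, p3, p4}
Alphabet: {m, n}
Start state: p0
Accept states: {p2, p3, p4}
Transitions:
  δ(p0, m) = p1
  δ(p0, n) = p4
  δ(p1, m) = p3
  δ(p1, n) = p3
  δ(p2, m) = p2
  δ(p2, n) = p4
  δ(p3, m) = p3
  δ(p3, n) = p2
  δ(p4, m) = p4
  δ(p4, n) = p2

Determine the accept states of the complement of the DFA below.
Complement accept states = All states \ Original accept states
= {p0, p1, p2, p3, p4} \ {p2, p3, p4}
{p0, p1}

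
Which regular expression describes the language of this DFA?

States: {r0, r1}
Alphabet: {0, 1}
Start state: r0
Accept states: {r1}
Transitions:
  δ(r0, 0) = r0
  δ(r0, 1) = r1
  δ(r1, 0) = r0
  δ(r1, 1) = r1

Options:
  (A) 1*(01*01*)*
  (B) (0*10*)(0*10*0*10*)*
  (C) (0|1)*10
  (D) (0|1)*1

Check each option against the DFA on short strings; one disagreement eliminates an option:
  (A) 1*(01*01*)*: on ε the DFA stays in r0 and rejects (r0 ∉ Accept), but the regex matches it → eliminate
  (B) (0*10*)(0*10*0*10*)*: on '10' the DFA goes r0 → r1 → r0 and rejects (r0 ∉ Accept), but the regex matches it → eliminate
  (C) (0|1)*10: on '1' the DFA goes r0 → r1 and accepts (r1 ∈ Accept), but the regex does not match it → eliminate
  (D) (0|1)*1: agrees with the DFA on every string of length ≤ 6
Only (D) is consistent with the DFA.
(D) (0|1)*1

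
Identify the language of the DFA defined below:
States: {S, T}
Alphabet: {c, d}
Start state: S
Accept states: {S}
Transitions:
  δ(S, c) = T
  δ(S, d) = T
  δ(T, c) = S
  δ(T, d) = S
Testing a few strings:
  'cc' → accept
  'cd' → accept
  'd' → reject
  'dd' → accept
State roles: S=even length so far; T=odd length so far
All strings over {c,d} of even length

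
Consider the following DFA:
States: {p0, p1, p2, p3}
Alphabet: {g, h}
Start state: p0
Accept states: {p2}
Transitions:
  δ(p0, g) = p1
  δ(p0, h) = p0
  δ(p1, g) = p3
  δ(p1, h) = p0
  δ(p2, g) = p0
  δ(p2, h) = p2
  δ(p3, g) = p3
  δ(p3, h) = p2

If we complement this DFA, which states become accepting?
Complement accept states = All states \ Original accept states
= {p0, p1, p2, p3} \ {p2}
{p0, p1, p3}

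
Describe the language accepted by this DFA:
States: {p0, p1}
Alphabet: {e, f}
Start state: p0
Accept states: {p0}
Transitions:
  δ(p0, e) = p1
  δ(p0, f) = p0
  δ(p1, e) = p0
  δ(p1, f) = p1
Testing a few strings:
  'f' → accept
  'fee' → accept
  'e' → reject
  'ff' → accept
State roles: p0=even number of e's so far; p1=odd number of e's so far
All strings over {e,f} with an even number of e's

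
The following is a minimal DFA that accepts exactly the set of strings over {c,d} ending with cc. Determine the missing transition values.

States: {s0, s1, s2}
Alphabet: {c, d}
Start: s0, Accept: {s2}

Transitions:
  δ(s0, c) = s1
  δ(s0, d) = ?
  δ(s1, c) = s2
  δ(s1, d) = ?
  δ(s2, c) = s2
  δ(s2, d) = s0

From the language and accept set, identify what each state tracks — s0: last symbol not c; s1: one trailing c; s2: two trailing c's.
Each missing δ(q, a) is the state matching the new tracked value after reading a.
δ(s0, d) = s0; δ(s1, d) = s0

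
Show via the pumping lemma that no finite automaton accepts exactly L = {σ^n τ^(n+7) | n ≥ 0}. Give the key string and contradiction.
Assume L is regular with pumping length p. Idea: pumping the σ-block breaks the fixed offset of 7.
Choose s = σ^p τ^(p+7) ∈ L. By the pumping lemma, s = xyz with |xy| ≤ p, |y| > 0, so y = σ^k with k ≥ 1. Then xy²z = σ^(p+k) τ^(p+7). For this to be in L we would need p+7 = (p+k)+7, i.e. k = 0, contradicting k ≥ 1. So xy²z ∉ L.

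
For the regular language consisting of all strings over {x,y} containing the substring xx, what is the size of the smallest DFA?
By Myhill–Nerode, count the distinguishable equivalence classes: 3 classes — one per longest suffix of the input that is a prefix of 'xx' (lengths 0 through 1), plus an absorbing 'already seen xx' class.
3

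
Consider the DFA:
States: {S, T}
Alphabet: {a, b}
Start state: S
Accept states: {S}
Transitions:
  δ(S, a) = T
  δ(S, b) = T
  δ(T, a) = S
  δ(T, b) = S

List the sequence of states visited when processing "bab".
read 'b': S → T
  read 'a': T → S
  read 'b': S → T
S -> T -> S -> T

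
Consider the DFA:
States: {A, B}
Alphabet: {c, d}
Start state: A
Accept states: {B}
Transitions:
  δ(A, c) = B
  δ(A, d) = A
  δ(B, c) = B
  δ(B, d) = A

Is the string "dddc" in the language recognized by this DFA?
Processing string "dddc":
  A --d--> A
  A --d--> A
  A --d--> A
  A --c--> B
Final state: B
Accept states: {B}
Yes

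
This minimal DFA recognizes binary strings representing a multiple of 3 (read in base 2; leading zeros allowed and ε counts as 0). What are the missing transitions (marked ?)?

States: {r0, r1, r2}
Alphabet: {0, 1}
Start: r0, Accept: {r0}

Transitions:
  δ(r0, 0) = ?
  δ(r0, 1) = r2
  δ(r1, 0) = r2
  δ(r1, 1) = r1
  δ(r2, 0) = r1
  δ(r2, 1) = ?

From the language and accept set, identify what each state tracks — r0: value ≡ 0 (mod 3); r1: value ≡ 2 (mod 3); r2: value ≡ 1 (mod 3).
Each missing δ(q, a) is the state matching the new tracked value after reading a.
δ(r0, 0) = r0; δ(r2, 1) = r0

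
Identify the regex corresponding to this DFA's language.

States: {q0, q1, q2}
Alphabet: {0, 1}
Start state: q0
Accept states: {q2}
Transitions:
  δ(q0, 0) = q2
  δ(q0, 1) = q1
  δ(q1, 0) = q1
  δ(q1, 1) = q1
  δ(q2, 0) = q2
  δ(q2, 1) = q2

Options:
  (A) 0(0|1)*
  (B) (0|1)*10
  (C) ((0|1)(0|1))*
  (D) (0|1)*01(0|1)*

Check each option against the DFA on short strings; one disagreement eliminates an option:
  (A) 0(0|1)*: agrees with the DFA on every string of length ≤ 6
  (B) (0|1)*10: on '0' the DFA goes q0 → q2 and accepts (q2 ∈ Accept), but the regex does not match it → eliminate
  (C) ((0|1)(0|1))*: on ε the DFA stays in q0 and rejects (q0 ∉ Accept), but the regex matches it → eliminate
  (D) (0|1)*01(0|1)*: on '0' the DFA goes q0 → q2 and accepts (q2 ∈ Accept), but the regex does not match it → eliminate
Only (A) is consistent with the DFA.
(A) 0(0|1)*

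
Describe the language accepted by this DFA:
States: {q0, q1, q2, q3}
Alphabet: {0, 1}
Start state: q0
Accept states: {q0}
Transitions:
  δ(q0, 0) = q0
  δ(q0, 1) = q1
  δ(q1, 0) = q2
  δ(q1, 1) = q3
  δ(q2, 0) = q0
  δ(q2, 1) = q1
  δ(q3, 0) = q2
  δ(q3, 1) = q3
Testing a few strings:
  '0' → accept
  '101' → reject
  '000' → accept
  '0011' → reject
State roles: q0=value ≡ 0 (mod 4); q1=value ≡ 1 (mod 4); q2=value ≡ 2 (mod 4); q3=value ≡ 3 (mod 4)
All binary strings representing a multiple of 4 (read in base 2; leading zeros allowed and ε counts as 0)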